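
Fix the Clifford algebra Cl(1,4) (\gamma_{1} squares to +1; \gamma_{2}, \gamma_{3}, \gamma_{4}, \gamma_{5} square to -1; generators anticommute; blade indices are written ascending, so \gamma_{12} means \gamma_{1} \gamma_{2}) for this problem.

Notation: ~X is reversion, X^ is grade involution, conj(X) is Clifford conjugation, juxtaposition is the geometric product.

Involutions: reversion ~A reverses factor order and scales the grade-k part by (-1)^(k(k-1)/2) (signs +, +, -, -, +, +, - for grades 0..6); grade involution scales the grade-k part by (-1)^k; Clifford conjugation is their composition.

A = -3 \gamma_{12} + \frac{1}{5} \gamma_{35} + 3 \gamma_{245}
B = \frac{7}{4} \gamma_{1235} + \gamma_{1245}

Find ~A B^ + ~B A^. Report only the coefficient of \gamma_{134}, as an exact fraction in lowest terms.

first term: 3 \gamma_{1} + \frac{7}{20} \gamma_{12} + \frac{21}{4} \gamma_{35} + 3 \gamma_{45} + \frac{21}{4} \gamma_{134} - \frac{1}{5} \gamma_{1234}
second term: -3 \gamma_{1} - \frac{7}{20} \gamma_{12} - \frac{21}{4} \gamma_{35} - 3 \gamma_{45} + \frac{21}{4} \gamma_{134} - \frac{1}{5} \gamma_{1234}
Answer: \frac{21}{2}


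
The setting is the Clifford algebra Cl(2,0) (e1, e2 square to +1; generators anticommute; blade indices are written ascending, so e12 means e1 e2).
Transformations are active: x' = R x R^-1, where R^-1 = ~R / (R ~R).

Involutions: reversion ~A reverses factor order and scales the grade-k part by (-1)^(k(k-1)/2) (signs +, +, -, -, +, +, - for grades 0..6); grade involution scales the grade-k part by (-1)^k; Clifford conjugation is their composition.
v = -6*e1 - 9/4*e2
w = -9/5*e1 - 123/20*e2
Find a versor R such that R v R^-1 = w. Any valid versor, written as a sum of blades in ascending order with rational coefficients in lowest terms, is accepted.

Sketch: the shared square 657/16 makes R = v + w = -39/5*e1 - 42/5*e2 the natural versor; its sandwich fixes that direction, negates (v - w)/2, and sends v to w.
Answer: -39/5*e1 - 42/5*e2


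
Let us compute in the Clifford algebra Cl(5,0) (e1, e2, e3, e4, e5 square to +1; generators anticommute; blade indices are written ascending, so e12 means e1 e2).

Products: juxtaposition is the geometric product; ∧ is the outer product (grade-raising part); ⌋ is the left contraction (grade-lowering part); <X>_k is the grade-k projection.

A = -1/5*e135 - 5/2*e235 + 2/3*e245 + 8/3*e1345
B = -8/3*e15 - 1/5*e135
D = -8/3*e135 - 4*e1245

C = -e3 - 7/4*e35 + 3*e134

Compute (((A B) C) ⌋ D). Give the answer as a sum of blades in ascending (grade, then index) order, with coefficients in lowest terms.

step 1: -1/25 + 8/15*e3 + 8/15*e4 + 1/2*e12 + 64/9*e34 - 20/3*e123 + 16/9*e124 + 2/15*e1234
step 2: -8/15 - 64/3*e1 + 2/5*e2 + 1/25*e3 + 64/9*e4 - 14/15*e5 + 20/3*e12 + 8/5*e13 - 8/5*e14 - 16/3*e23 - 20*e24 + 8/15*e34 + 7/100*e35 + 112/9*e45 - 1/2*e123 + 2/15*e124 + 35/3*e125 - 3/25*e134 - 3/2*e234 + 14/15*e345 + 16/9*e1234 - 7/8*e1235 + 7/30*e1245 + 28/9*e12345
step 3: -14/15 + 14/75*e1 - 140/3*e4 + 24/5*e5 + 448/9*e12 + 112/45*e13 - 5992/75*e15 + 32/5*e25 + 512/9*e35 + 80/3*e45 - 56/15*e124 - 256/9*e125 + 64/45*e135 + 8/5*e145 + 256/3*e245 + 32/15*e1245
Answer: -14/15 + 14/75*e1 - 140/3*e4 + 24/5*e5 + 448/9*e12 + 112/45*e13 - 5992/75*e15 + 32/5*e25 + 512/9*e35 + 80/3*e45 - 56/15*e124 - 256/9*e125 + 64/45*e135 + 8/5*e145 + 256/3*e245 + 32/15*e1245


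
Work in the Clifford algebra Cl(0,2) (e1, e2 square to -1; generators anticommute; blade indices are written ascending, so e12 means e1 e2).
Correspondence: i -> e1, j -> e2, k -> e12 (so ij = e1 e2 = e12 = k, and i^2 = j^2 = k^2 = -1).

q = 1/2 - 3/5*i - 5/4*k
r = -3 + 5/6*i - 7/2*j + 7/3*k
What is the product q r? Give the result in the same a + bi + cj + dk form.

In blades: q = 1/2 - 3/5*e1 - 5/4*e12, r = -3 + 5/6*e1 - 7/2*e2 + 7/3*e12.
Distribute q over r term by term (generator squares from the signature, products reordered to ascending indices): (1/2)*r = -3/2 + 5/12*e1 - 7/4*e2 + 7/6*e12; (-3/5*e1)*r = 1/2 + 9/5*e1 + 7/5*e2 + 21/10*e12; (-5/4*e12)*r = 35/12 - 35/8*e1 - 25/24*e2 + 15/4*e12.
Sum: 23/12 - 259/120*e1 - 167/120*e2 + 421/60*e12; translating back through the correspondence:
Answer: 23/12 - 259/120*i - 167/120*j + 421/60*k


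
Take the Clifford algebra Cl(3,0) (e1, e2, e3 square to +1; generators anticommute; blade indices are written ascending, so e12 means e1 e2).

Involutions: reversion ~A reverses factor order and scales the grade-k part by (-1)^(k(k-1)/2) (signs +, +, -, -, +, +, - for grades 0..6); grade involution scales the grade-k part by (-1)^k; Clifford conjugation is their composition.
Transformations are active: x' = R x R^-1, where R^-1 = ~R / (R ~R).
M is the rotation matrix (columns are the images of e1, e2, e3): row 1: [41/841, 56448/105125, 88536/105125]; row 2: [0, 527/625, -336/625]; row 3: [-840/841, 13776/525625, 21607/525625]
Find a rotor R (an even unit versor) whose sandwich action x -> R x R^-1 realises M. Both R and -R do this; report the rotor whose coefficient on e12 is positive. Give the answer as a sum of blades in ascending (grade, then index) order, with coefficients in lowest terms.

Method: write R = a + b12*e12 + b13*e13 + b23*e23 with a^2 + b12^2 + b13^2 + b23^2 = 1 (so R^-1 = ~R). Expanding the columns R e_j ~R gives tr M = 4a^2 - 1 and, from the antisymmetric part, M21 - M12 = -4a*b12, M13 - M31 = 4a*b13, M32 - M23 = -4a*b23.
Here tr M = 490439/525625, so a^2 = (1 + tr M)/4 = 254016/525625 and a = ±504/725. Taking a = 504/725: M21 - M12 = -56448/105125, M13 - M31 = 193536/105125, M32 - M23 = 296352/525625, giving b12 = 28/145, b13 = 96/145, b23 = -147/725, i.e. R = 504/725 + 28/145*e12 + 96/145*e13 - 147/725*e23.
Its e12 coefficient is already positive.
Answer: 504/725 + 28/145*e12 + 96/145*e13 - 147/725*e23. Recall the cover is two-to-one: with M of trace 490439/525625, both preimages act alike, and the stated e12 sign chooses the sheet.


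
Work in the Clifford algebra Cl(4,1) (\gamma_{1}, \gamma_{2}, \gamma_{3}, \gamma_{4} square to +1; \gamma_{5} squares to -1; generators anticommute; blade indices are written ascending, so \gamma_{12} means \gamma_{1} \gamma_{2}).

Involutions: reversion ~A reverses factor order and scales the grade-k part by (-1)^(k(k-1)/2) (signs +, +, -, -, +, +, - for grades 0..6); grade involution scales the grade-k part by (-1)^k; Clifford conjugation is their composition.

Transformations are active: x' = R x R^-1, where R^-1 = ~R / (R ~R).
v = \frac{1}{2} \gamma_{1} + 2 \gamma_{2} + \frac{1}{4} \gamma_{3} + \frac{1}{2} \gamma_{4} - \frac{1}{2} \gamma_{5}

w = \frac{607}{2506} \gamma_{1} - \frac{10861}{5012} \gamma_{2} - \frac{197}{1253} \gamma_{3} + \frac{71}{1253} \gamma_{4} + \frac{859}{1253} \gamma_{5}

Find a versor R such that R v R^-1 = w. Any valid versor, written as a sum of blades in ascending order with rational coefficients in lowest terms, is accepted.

Since q(v) = q(w) = \frac{69}{16}, the sum R = v + w = \frac{930}{1253} \gamma_{1} - \frac{837}{5012} \gamma_{2} + \frac{465}{5012} \gamma_{3} + \frac{1395}{2506} \gamma_{4} + \frac{465}{2506} \gamma_{5} does the job whenever invertible.
Answer: \frac{930}{1253} \gamma_{1} - \frac{837}{5012} \gamma_{2} + \frac{465}{5012} \gamma_{3} + \frac{1395}{2506} \gamma_{4} + \frac{465}{2506} \gamma_{5}


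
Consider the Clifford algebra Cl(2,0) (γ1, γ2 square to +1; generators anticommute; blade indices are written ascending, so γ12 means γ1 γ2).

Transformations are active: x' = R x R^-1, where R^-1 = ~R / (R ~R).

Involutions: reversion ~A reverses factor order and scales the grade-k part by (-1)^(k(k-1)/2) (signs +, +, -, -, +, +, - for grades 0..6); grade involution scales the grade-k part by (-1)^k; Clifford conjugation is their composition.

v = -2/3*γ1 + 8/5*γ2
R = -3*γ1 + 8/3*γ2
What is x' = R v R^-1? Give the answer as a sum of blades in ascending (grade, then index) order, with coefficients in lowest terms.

~R = -3*γ1 + 8/3*γ2, and R ~R = 145/9, so R^-1 = ~R / (145/9).
R v = 94/15 - 136/45*γ12
Answer: -3626/2175*γ1 + 344/725*γ2


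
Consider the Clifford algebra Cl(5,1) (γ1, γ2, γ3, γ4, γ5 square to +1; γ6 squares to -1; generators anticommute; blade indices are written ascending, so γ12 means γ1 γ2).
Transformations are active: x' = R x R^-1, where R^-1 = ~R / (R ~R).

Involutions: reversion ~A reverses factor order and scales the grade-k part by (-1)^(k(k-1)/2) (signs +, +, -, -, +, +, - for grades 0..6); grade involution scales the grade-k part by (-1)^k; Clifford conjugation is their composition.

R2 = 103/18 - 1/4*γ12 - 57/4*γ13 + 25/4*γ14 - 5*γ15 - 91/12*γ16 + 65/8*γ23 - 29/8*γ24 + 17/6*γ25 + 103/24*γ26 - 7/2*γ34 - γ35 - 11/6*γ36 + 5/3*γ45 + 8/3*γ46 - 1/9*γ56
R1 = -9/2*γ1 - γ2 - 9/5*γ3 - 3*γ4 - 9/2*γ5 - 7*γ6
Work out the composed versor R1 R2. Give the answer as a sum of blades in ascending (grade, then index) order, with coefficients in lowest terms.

Distribute over the terms of R1 (each basis-blade product reordered to ascending indices, repeated generators contracted through their squares):
(-9/2*γ1) R2 = -103/4*γ1 + 9/8*γ2 + 513/8*γ3 - 225/8*γ4 + 45/2*γ5 + 273/8*γ6 - 585/16*γ123 + 261/16*γ124 - 51/4*γ125 - 309/16*γ126 + 63/4*γ134 + 9/2*γ135 + 33/4*γ136 - 15/2*γ145 - 12*γ146 + 1/2*γ156
(-γ2) R2 = -1/4*γ1 - 103/18*γ2 - 65/8*γ3 + 29/8*γ4 - 17/6*γ5 - 103/24*γ6 - 57/4*γ123 + 25/4*γ124 - 5*γ125 - 91/12*γ126 + 7/2*γ234 + γ235 + 11/6*γ236 - 5/3*γ245 - 8/3*γ246 + 1/9*γ256
(-9/5*γ3) R2 = -513/20*γ1 + 117/8*γ2 - 103/10*γ3 + 63/10*γ4 + 9/5*γ5 + 33/10*γ6 + 9/20*γ123 + 45/4*γ134 - 9*γ135 - 273/20*γ136 - 261/40*γ234 + 51/10*γ235 + 309/40*γ236 - 3*γ345 - 24/5*γ346 + 1/5*γ356
(-3*γ4) R2 = 75/4*γ1 - 87/8*γ2 - 21/2*γ3 - 103/6*γ4 - 5*γ5 - 8*γ6 + 3/4*γ124 + 171/4*γ134 - 15*γ145 - 91/4*γ146 - 195/8*γ234 + 17/2*γ245 + 103/8*γ246 - 3*γ345 - 11/2*γ346 + 1/3*γ456
(-9/2*γ5) R2 = -45/2*γ1 + 51/4*γ2 - 9/2*γ3 + 15/2*γ4 - 103/4*γ5 + 1/2*γ6 + 9/8*γ125 + 513/8*γ135 - 225/8*γ145 - 273/8*γ156 - 585/16*γ235 + 261/16*γ245 + 309/16*γ256 + 63/4*γ345 - 33/4*γ356 + 12*γ456
(-7*γ6) R2 = 637/12*γ1 - 721/24*γ2 + 77/6*γ3 - 56/3*γ4 + 7/9*γ5 - 721/18*γ6 + 7/4*γ126 + 399/4*γ136 - 175/4*γ146 + 35*γ156 - 455/8*γ236 + 203/8*γ246 - 119/6*γ256 + 49/2*γ346 + 7*γ356 - 35/3*γ456
Summing the partial products and collecting blades:
Answer: -139/60*γ1 - 653/36*γ2 + 653/15*γ3 - 698/15*γ4 - 1531/180*γ5 - 649/45*γ6 - 4029/80*γ123 + 373/16*γ124 - 133/8*γ125 - 1207/48*γ126 + 279/4*γ134 + 477/8*γ135 + 1887/20*γ136 - 405/8*γ145 - 157/2*γ146 + 11/8*γ156 - 137/5*γ234 - 2437/80*γ235 - 2839/60*γ236 + 1111/48*γ245 + 427/12*γ246 - 59/144*γ256 + 39/4*γ345 + 71/5*γ346 - 21/20*γ356 + 2/3*γ456


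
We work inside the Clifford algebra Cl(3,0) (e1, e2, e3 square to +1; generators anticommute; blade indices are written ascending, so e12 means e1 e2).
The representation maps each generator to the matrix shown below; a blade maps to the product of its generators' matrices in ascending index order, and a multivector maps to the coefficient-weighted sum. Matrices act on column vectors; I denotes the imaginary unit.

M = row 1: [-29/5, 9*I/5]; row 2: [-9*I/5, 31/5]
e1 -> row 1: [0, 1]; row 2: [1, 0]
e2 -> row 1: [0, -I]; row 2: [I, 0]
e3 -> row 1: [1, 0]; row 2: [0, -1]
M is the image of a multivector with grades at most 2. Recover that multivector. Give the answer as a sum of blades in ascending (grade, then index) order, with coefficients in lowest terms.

Method: 1, rho(e1), rho(e2), rho(e3) form a trace-orthogonal basis of the 2x2 complex matrices (tr(X Y) = 2 if X = Y, else 0), so M = m0*1 + m1*rho(e1) + m2*rho(e2) + m3*rho(e3) with m0 = tr(M)/2 = 1/5, m1 = tr(M rho(e1))/2 = 0, m2 = tr(M rho(e2))/2 = -9/5, m3 = tr(M rho(e3))/2 = -6.
Multiplying table entries, the bivector images are rho(e12) = I*rho(e3), rho(e13) = -I*rho(e2), rho(e23) = I*rho(e1); with real blade coefficients the real parts of m0..m3 are the coefficients of 1, e1, e2, e3 and the imaginary parts give the bivectors (e23: Im m1, e13: -Im m2, e12: Im m3).
Answer: 1/5 - 9/5*e2 - 6*e3


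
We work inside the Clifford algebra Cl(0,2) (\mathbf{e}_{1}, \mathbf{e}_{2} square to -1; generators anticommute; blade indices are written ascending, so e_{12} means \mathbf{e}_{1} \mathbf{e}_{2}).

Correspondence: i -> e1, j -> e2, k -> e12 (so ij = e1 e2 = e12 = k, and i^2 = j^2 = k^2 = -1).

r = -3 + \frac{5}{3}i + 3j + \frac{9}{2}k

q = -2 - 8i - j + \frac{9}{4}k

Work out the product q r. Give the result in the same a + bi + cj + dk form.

In blades: q = -2 - 8 e_{1} - e_{2} + \frac{9}{4} e_{12}, r = -3 + \frac{5}{3} e_{1} + 3 e_{2} + \frac{9}{2} e_{12}.
Distribute q over r term by term (generator squares from the signature, products reordered to ascending indices): (-2)*r = 6 - \frac{10}{3} e_{1} - 6 e_{2} - 9 e_{12}; (-8 e_{1})*r = \frac{40}{3} + 24 e_{1} + 36 e_{2} - 24 e_{12}; (-e_{2})*r = 3 - \frac{9}{2} e_{1} + 3 e_{2} + \frac{5}{3} e_{12}; (\frac{9}{4} e_{12})*r = -\frac{81}{8} - \frac{27}{4} e_{1} + \frac{15}{4} e_{2} - \frac{27}{4} e_{12}.
Sum: \frac{293}{24} + \frac{113}{12} e_{1} + \frac{147}{4} e_{2} - \frac{457}{12} e_{12}; translating back through the correspondence:
Answer: \frac{293}{24} + \frac{113}{12}i + \frac{147}{4}j - \frac{457}{12}k


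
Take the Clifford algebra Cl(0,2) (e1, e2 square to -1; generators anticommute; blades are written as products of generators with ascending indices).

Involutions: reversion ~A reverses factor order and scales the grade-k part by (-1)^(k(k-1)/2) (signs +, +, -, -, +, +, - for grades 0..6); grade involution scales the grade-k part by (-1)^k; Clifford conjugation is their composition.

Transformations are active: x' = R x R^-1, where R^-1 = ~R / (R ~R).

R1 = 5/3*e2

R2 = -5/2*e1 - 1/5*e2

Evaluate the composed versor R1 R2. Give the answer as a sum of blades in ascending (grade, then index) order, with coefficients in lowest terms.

Distribute over the terms of R1 (each basis-blade product reordered to ascending indices, repeated generators contracted through their squares):
(5/3*e2) R2 = 1/3 + 25/6*e1 e2
Answer: 1/3 + 25/6*e1 e2


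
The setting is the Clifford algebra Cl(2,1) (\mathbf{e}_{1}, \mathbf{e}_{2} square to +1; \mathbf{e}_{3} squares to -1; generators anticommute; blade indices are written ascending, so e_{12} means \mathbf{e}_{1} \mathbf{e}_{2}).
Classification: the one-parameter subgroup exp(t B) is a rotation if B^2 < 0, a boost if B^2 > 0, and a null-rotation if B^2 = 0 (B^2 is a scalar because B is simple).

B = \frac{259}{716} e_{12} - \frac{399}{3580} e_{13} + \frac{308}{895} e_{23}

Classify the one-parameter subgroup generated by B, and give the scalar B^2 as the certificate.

B^2 term by term: the squares give (\frac{259}{716})^2*(e_{12})^2 + (-\frac{399}{3580})^2*(e_{13})^2 + (\frac{308}{895})^2*(e_{23})^2 = \frac{67081}{512656}*(-1) + \frac{159201}{12816400}*(+1) + \frac{94864}{801025}*(+1) = 0 (each basis 2-blade squares to minus the product of its generators' squares); cross terms between blades sharing an index anticommute and cancel. So B^2 = 0.
Answer: null-rotation, certificate B^2 = 0. Key observation: B^2 = 0 is a conjugation invariant, so its sign decides the class regardless of the surface form of B.


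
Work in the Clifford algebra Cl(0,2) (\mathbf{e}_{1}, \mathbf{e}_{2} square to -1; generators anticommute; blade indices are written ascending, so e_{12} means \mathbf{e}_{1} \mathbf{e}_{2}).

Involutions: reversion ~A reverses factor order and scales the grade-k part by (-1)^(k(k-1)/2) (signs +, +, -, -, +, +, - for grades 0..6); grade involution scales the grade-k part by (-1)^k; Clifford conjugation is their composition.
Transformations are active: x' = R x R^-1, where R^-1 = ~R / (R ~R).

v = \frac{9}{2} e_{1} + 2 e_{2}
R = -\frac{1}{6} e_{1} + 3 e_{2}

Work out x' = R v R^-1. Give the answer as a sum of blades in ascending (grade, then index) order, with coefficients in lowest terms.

~R = -\frac{1}{6} e_{1} + 3 e_{2}, and R ~R = -\frac{325}{36}, so R^-1 = ~R / (-\frac{325}{36}).
R v = -\frac{21}{4} - \frac{83}{6} e_{12}
Answer: -\frac{3051}{650} e_{1} + \frac{484}{325} e_{2}


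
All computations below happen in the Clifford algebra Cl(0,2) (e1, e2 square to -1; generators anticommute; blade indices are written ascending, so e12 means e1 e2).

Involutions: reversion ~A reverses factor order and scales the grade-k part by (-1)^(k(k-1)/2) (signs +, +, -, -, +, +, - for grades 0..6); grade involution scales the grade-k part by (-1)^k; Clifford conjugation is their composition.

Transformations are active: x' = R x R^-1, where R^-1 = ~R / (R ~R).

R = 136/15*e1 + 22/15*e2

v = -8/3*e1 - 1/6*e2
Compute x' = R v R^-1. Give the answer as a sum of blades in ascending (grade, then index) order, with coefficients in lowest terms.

~R = 136/15*e1 + 22/15*e2, and R ~R = -3796/45, so R^-1 = ~R / (-3796/45).
R v = 1099/45 + 12/5*e12
Answer: -36772/14235*e1 - 19433/28470*e2


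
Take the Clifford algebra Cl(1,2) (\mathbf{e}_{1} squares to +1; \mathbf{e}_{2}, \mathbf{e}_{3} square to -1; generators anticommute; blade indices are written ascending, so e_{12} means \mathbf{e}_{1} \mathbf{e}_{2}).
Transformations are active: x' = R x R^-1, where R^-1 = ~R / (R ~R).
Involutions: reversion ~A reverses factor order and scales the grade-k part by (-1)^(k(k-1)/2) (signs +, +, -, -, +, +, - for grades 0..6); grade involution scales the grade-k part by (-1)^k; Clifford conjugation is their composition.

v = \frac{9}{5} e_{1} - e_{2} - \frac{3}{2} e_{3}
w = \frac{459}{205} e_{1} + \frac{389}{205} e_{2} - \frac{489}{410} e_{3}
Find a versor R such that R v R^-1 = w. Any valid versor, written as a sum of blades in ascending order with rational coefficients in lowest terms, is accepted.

The midline construction: v and w both square to -\frac{1}{100}, so reflecting in their sum \frac{828}{205} e_{1} + \frac{184}{205} e_{2} - \frac{552}{205} e_{3} exchanges them.
Answer: \frac{828}{205} e_{1} + \frac{184}{205} e_{2} - \frac{552}{205} e_{3}


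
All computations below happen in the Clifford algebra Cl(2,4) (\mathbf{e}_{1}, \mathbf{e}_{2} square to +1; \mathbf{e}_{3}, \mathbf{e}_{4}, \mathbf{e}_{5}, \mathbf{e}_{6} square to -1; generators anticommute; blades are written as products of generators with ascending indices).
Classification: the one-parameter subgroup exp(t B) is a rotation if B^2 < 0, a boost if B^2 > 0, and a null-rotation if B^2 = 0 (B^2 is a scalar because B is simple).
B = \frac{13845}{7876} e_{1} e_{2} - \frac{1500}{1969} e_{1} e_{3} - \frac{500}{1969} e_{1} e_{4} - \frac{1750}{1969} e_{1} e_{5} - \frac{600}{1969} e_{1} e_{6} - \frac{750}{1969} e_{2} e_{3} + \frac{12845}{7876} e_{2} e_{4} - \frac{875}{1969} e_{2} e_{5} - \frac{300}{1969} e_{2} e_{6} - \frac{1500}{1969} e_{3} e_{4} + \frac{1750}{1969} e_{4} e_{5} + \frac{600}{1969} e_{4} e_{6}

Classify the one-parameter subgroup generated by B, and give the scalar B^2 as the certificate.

B^2 term by term: the squares give (\frac{13845}{7876})^2*(e_{1} e_{2})^2 + (-\frac{1500}{1969})^2*(e_{1} e_{3})^2 + (-\frac{500}{1969})^2*(e_{1} e_{4})^2 + (-\frac{1750}{1969})^2*(e_{1} e_{5})^2 + (-\frac{600}{1969})^2*(e_{1} e_{6})^2 + (-\frac{750}{1969})^2*(e_{2} e_{3})^2 + (\frac{12845}{7876})^2*(e_{2} e_{4})^2 + (-\frac{875}{1969})^2*(e_{2} e_{5})^2 + (-\frac{300}{1969})^2*(e_{2} e_{6})^2 + (-\frac{1500}{1969})^2*(e_{3} e_{4})^2 + (\frac{1750}{1969})^2*(e_{4} e_{5})^2 + (\frac{600}{1969})^2*(e_{4} e_{6})^2 = \frac{191684025}{62031376}*(-1) + \frac{2250000}{3876961}*(+1) + \frac{250000}{3876961}*(+1) + \frac{3062500}{3876961}*(+1) + \frac{360000}{3876961}*(+1) + \frac{562500}{3876961}*(+1) + \frac{164994025}{62031376}*(+1) + \frac{765625}{3876961}*(+1) + \frac{90000}{3876961}*(+1) + \frac{2250000}{3876961}*(-1) + \frac{3062500}{3876961}*(-1) + \frac{360000}{3876961}*(-1) = 0 (each basis 2-blade squares to minus the product of its generators' squares); cross terms between blades sharing an index anticommute and cancel; the commuting (index-disjoint) pairs give grade-4 terms 2*c*c'*(blade product), which cancel blade by blade — e_{1} e_{2} e_{3} e_{4}: -\frac{10383750}{3876961} + \frac{9633750}{3876961} + \frac{750000}{3876961} = 0; e_{1} e_{2} e_{3} e_{5}: -\frac{2625000}{3876961} + \frac{2625000}{3876961} = 0; e_{1} e_{2} e_{3} e_{6}: -\frac{900000}{3876961} + \frac{900000}{3876961} = 0; e_{1} e_{2} e_{4} e_{5}: \frac{12114375}{3876961} - \frac{875000}{3876961} - \frac{11239375}{3876961} = 0; e_{1} e_{2} e_{4} e_{6}: \frac{4153500}{3876961} - \frac{300000}{3876961} - \frac{3853500}{3876961} = 0; e_{1} e_{2} e_{5} e_{6}: -\frac{1050000}{3876961} + \frac{1050000}{3876961} = 0; e_{1} e_{3} e_{4} e_{5}: -\frac{5250000}{3876961} + \frac{5250000}{3876961} = 0; e_{1} e_{3} e_{4} e_{6}: -\frac{1800000}{3876961} + \frac{1800000}{3876961} = 0; e_{1} e_{4} e_{5} e_{6}: \frac{2100000}{3876961} - \frac{2100000}{3876961} = 0; e_{2} e_{3} e_{4} e_{5}: -\frac{2625000}{3876961} + \frac{2625000}{3876961} = 0; e_{2} e_{3} e_{4} e_{6}: -\frac{900000}{3876961} + \frac{900000}{3876961} = 0; e_{2} e_{4} e_{5} e_{6}: \frac{1050000}{3876961} - \frac{1050000}{3876961} = 0 — confirming B is simple. So B^2 = 0.
Answer: null-rotation, certificate B^2 = 0. Because 0 is invariant under every versor sandwich, the classification follows from its sign alone.


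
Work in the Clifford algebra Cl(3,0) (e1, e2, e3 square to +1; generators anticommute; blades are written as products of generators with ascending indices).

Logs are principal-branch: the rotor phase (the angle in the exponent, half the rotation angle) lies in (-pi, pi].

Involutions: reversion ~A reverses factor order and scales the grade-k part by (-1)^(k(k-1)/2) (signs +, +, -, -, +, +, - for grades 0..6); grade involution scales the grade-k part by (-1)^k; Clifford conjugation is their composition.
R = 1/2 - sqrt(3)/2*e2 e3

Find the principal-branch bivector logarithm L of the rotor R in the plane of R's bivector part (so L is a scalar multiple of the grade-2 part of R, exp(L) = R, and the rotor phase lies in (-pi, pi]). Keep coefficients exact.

The scalar part of R is 1/2, which pins the rotor phase on the principal branch; dividing the bivector part by the sine of that phase recovers the unit plane, and L is the phase times that plane.
Concretely: cos(phase) = 1/2 gives phase = ±pi/3, and since phase/sin(phase) is even the sign is immaterial: L = (phase/sin(phase)) * <R>_2 = (2*sqrt(3)*pi/9) * <R>_2.
Answer: -pi/3*e2 e3


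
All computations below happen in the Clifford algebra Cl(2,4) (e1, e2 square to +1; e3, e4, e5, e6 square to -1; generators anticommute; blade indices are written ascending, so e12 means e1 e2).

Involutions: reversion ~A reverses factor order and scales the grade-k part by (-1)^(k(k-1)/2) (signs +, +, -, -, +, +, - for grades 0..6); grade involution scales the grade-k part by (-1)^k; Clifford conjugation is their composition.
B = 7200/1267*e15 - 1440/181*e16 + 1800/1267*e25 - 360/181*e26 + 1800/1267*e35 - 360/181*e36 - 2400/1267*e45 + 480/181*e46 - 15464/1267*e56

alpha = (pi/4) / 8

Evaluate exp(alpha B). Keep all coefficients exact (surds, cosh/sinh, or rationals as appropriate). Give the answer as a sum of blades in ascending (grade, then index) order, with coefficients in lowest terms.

B^2 term by term: the squares give (7200/1267)^2*(e15)^2 + (-1440/181)^2*(e16)^2 + (1800/1267)^2*(e25)^2 + (-360/181)^2*(e26)^2 + (1800/1267)^2*(e35)^2 + (-360/181)^2*(e36)^2 + (-2400/1267)^2*(e45)^2 + (480/181)^2*(e46)^2 + (-15464/1267)^2*(e56)^2 = 51840000/1605289*(+1) + 2073600/32761*(+1) + 3240000/1605289*(+1) + 129600/32761*(+1) + 3240000/1605289*(-1) + 129600/32761*(-1) + 5760000/1605289*(-1) + 230400/32761*(-1) + 239135296/1605289*(-1) = -64 (each basis 2-blade squares to minus the product of its generators' squares); cross terms between blades sharing an index anticommute and cancel; the commuting (index-disjoint) pairs give grade-4 terms 2*c*c'*(blade product), which cancel blade by blade — e1256: 5184000/229327 - 5184000/229327 = 0; e1356: 5184000/229327 - 5184000/229327 = 0; e1456: -6912000/229327 + 6912000/229327 = 0; e2356: 1296000/229327 - 1296000/229327 = 0; e2456: -1728000/229327 + 1728000/229327 = 0; e3456: -1728000/229327 + 1728000/229327 = 0 — confirming B is simple. So B^2 = -64.
B^2 = -64 — B^2 < 0, so the exponential closes trigonometrically: l = 8, alpha*l = pi/4, so exp(alpha B) = cos(pi/4) + (sin(pi/4)/8)*B = sqrt(2)/2 + (sqrt(2)/16)*B.
Answer: sqrt(2)/2 + 450*sqrt(2)/1267*e15 - 90*sqrt(2)/181*e16 + 225*sqrt(2)/2534*e25 - 45*sqrt(2)/362*e26 + 225*sqrt(2)/2534*e35 - 45*sqrt(2)/362*e36 - 150*sqrt(2)/1267*e45 + 30*sqrt(2)/181*e46 - 1933*sqrt(2)/2534*e56


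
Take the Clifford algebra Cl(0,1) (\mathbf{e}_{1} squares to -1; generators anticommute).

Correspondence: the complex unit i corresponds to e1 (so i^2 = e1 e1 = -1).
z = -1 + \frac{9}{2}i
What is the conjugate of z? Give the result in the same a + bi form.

In blades: z = -1 + \frac{9}{2} e_{1}.
Conjugation here is Clifford conjugation: the scalar is fixed and the grade-1 and grade-2 blades all flip sign, giving -1 - \frac{9}{2} e_{1}; translating back:
Answer: -1 - \frac{9}{2}i


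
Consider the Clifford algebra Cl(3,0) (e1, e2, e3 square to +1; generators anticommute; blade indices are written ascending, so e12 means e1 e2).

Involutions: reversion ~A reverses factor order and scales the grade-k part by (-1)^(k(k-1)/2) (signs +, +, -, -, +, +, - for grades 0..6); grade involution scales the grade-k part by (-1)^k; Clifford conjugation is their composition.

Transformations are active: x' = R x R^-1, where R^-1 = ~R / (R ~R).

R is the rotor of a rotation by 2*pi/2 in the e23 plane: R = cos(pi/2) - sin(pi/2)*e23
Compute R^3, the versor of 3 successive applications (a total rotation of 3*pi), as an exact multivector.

Because a rotor carries half the rotation angle, composing 3 copies of this e23-plane rotor multiplies the phase: 3*(pi/2) = 3*pi/2, hence R^3 = cos(3*pi/2) - sin(3*pi/2)*e23.
cos(3*pi/2) = 0 and sin(3*pi/2) = -1, so R^3 = e23. The net rotation is 1*pi (after discarding 1 full turn, each of which contributes a factor -1 to the rotor); the rotor keeps the half-angle phase exactly.
Answer: e23


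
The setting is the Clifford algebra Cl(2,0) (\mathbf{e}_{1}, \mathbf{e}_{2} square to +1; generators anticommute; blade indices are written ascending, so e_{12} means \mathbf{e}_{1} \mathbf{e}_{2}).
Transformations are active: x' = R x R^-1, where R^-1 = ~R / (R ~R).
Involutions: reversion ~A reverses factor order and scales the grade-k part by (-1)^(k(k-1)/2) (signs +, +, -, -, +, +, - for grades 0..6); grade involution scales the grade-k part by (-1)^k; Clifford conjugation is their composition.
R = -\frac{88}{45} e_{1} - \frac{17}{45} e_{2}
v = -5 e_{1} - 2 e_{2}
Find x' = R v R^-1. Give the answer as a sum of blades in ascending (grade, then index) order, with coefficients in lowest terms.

~R = -\frac{88}{45} e_{1} - \frac{17}{45} e_{2}, and R ~R = \frac{8033}{2025}, so R^-1 = ~R / (\frac{8033}{2025}).
R v = \frac{158}{15} + \frac{91}{45} e_{12}
Answer: -\frac{43259}{8033} e_{1} - \frac{50}{8033} e_{2}


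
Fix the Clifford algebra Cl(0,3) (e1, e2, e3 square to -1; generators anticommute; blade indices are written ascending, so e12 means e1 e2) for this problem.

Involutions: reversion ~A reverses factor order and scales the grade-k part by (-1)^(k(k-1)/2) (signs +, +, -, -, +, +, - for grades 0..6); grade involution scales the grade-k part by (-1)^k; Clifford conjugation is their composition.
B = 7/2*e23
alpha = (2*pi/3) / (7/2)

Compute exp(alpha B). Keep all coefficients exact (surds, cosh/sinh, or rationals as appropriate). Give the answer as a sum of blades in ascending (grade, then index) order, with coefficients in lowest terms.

B^2 = (7/2)^2*(e23)^2 = 49/4*(-1) = -49/4 (a basis 2-blade squares to minus the product of its generators' squares).
B^2 = -49/4 — the negative square puts this in the circular regime; l = 7/2, alpha*l = 2*pi/3, so exp(alpha B) = cos(2*pi/3) + (sin(2*pi/3)/(7/2))*B = -1/2 + (sqrt(3)/7)*B.
Answer: -1/2 + sqrt(3)/2*e23


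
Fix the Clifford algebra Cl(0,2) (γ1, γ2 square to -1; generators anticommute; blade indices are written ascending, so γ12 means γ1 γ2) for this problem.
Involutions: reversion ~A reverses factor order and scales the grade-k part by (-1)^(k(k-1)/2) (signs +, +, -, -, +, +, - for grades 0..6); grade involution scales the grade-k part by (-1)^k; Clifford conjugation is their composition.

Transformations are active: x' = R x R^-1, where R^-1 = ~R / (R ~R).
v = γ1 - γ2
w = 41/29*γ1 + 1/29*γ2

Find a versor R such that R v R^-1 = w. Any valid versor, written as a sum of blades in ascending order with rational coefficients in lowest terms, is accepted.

Why this works: both vectors square to -2, so q(v) = q(w) and R = v + w = 70/29*γ1 - 28/29*γ2 carries v to w — its own direction survives, the complement (v - w)/2 flips.
Answer: 70/29*γ1 - 28/29*γ2


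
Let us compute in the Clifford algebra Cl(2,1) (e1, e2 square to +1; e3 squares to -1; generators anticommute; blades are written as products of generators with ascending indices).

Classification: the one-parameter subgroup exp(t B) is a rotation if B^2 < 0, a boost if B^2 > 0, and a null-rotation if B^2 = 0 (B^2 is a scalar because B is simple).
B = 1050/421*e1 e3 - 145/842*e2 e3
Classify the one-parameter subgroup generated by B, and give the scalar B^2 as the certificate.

B^2 term by term: the squares give (1050/421)^2*(e1 e3)^2 + (-145/842)^2*(e2 e3)^2 = 1102500/177241*(+1) + 21025/708964*(+1) = 25/4 (each basis 2-blade squares to minus the product of its generators' squares); cross terms between blades sharing an index anticommute and cancel. So B^2 = 25/4.
Answer: boost, certificate B^2 = 25/4. The invariant at work: B^2 = 25/4 is unchanged by conjugation, hence its sign classifies the subgroup whatever basis B is written in.


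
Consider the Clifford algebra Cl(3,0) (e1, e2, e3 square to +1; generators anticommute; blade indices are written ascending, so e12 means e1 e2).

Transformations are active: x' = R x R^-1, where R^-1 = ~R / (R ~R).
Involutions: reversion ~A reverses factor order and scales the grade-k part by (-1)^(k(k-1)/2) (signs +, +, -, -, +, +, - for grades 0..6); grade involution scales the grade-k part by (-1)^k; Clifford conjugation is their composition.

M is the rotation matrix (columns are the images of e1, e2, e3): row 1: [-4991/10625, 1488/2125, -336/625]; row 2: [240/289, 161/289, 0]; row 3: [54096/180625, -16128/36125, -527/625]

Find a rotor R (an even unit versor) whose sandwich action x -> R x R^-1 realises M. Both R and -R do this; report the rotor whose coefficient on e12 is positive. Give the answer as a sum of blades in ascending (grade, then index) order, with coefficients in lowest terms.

Method: write R = a + b12*e12 + b13*e13 + b23*e23 with a^2 + b12^2 + b13^2 + b23^2 = 1 (so R^-1 = ~R). Expanding the columns R e_j ~R gives tr M = 4a^2 - 1 and, from the antisymmetric part, M21 - M12 = -4a*b12, M13 - M31 = 4a*b13, M32 - M23 = -4a*b23.
Here tr M = -5461/7225, so a^2 = (1 + tr M)/4 = 441/7225 and a = ±21/85. Taking a = 21/85: M21 - M12 = 4704/36125, M13 - M31 = -6048/7225, M32 - M23 = -16128/36125, giving b12 = -56/425, b13 = -72/85, b23 = 192/425, i.e. R = 21/85 - 56/425*e12 - 72/85*e13 + 192/425*e23.
Its e12 coefficient is negative, so report the other preimage -R.
Answer: -21/85 + 56/425*e12 + 72/85*e13 - 192/425*e23. Note: both R and -R realise this M (trace -5461/7225); the covering map identifies them, and the e12-coefficient sign is the tie-breaker.


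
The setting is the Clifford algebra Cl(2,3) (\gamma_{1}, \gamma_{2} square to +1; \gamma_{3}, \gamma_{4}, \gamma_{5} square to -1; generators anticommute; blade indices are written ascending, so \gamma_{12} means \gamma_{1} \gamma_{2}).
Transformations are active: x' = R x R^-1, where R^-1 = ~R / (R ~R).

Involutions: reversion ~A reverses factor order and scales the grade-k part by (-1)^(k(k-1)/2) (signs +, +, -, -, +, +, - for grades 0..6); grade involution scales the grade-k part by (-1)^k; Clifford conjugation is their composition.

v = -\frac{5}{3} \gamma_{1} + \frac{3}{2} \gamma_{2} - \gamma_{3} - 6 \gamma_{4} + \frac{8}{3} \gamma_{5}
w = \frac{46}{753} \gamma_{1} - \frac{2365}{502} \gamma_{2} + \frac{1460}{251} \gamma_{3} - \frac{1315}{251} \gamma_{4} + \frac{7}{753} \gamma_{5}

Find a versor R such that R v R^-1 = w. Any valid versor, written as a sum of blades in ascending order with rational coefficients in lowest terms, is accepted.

A norm check does it: q(v) = q(w) = -\frac{469}{12}, hence R = v + w = -\frac{403}{251} \gamma_{1} - \frac{806}{251} \gamma_{2} + \frac{1209}{251} \gamma_{3} - \frac{2821}{251} \gamma_{4} + \frac{2015}{753} \gamma_{5} realises the map — parallel part kept, (v - w)/2 negated, v carried to w.
Answer: -\frac{403}{251} \gamma_{1} - \frac{806}{251} \gamma_{2} + \frac{1209}{251} \gamma_{3} - \frac{2821}{251} \gamma_{4} + \frac{2015}{753} \gamma_{5}


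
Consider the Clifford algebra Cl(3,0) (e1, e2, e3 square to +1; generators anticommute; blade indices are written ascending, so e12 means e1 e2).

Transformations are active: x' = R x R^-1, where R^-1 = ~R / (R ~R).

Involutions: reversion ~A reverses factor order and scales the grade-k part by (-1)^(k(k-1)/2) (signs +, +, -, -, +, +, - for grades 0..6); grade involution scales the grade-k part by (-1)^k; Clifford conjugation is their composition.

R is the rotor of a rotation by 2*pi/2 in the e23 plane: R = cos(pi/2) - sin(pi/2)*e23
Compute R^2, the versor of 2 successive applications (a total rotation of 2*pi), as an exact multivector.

Half-angle bookkeeping: 2 applications in e23 add up to rotor phase 2*pi/2 = pi, so R^2 = cos(pi) - sin(pi)*e23.
cos(pi) = -1 and sin(pi) = 0, so R^2 = -1. The total rotation 2*pi is 1 full turn, so every vector returns to itself, yet the rotor is -1, on the OTHER sheet of the double cover (an odd number of 2*pi turns).
Answer: -1


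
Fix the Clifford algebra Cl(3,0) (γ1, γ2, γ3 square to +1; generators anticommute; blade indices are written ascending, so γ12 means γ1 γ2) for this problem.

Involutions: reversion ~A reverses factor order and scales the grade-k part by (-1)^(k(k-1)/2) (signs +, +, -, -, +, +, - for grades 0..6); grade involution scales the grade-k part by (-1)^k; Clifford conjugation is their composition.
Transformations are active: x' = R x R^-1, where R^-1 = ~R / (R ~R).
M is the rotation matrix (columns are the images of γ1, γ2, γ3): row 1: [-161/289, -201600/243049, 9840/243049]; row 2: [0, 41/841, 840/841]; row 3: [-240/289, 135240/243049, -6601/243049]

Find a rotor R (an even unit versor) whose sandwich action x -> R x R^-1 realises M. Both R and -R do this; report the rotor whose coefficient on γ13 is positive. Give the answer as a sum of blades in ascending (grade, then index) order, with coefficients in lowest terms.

Method: write R = a + b12*γ12 + b13*γ13 + b23*γ23 with a^2 + b12^2 + b13^2 + b23^2 = 1 (so R^-1 = ~R). Expanding the columns R e_j ~R gives tr M = 4a^2 - 1 and, from the antisymmetric part, M21 - M12 = -4a*b12, M13 - M31 = 4a*b13, M32 - M23 = -4a*b23.
Here tr M = -130153/243049, so a^2 = (1 + tr M)/4 = 28224/243049 and a = ±168/493. Taking a = 168/493: M21 - M12 = 201600/243049, M13 - M31 = 211680/243049, M32 - M23 = -107520/243049, giving b12 = -300/493, b13 = 315/493, b23 = 160/493, i.e. R = 168/493 - 300/493*γ12 + 315/493*γ13 + 160/493*γ23.
Its γ13 coefficient is already positive.
Answer: 168/493 - 300/493*γ12 + 315/493*γ13 + 160/493*γ23. Key observation: the double cover Spin(3) -> SO(3) sends R and -R to the same matrix (trace -130153/243049 here), so the stated sign of the γ13 coefficient is what selects one sheet.


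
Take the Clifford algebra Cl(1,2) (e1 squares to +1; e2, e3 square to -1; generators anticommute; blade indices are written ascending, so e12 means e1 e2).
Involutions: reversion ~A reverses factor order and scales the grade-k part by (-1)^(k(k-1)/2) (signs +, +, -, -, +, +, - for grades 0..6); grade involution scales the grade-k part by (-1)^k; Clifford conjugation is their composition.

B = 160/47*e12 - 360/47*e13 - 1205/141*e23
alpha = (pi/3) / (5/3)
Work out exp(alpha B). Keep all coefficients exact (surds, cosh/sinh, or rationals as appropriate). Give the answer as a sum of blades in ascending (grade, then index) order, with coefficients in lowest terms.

B^2 term by term: the squares give (160/47)^2*(e12)^2 + (-360/47)^2*(e13)^2 + (-1205/141)^2*(e23)^2 = 25600/2209*(+1) + 129600/2209*(+1) + 1452025/19881*(-1) = -25/9 (each basis 2-blade squares to minus the product of its generators' squares); cross terms between blades sharing an index anticommute and cancel. So B^2 = -25/9.
B^2 = -25/9 — since the square is negative, the closed form is circular: l = 5/3, alpha*l = pi/3, so exp(alpha B) = cos(pi/3) + (sin(pi/3)/(5/3))*B = 1/2 + (3*sqrt(3)/10)*B.
Answer: 1/2 + 48*sqrt(3)/47*e12 - 108*sqrt(3)/47*e13 - 241*sqrt(3)/94*e23


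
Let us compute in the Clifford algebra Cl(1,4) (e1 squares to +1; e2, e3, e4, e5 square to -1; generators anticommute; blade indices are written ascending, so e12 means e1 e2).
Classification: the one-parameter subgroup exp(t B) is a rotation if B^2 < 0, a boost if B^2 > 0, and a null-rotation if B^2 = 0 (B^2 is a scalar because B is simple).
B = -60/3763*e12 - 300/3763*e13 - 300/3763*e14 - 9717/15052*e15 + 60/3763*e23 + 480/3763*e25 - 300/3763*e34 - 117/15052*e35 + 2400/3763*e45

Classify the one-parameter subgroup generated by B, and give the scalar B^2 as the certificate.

B^2 term by term: the squares give (-60/3763)^2*(e12)^2 + (-300/3763)^2*(e13)^2 + (-300/3763)^2*(e14)^2 + (-9717/15052)^2*(e15)^2 + (60/3763)^2*(e23)^2 + (480/3763)^2*(e25)^2 + (-300/3763)^2*(e34)^2 + (-117/15052)^2*(e35)^2 + (2400/3763)^2*(e45)^2 = 3600/14160169*(+1) + 90000/14160169*(+1) + 90000/14160169*(+1) + 94420089/226562704*(+1) + 3600/14160169*(-1) + 230400/14160169*(-1) + 90000/14160169*(-1) + 13689/226562704*(-1) + 5760000/14160169*(-1) = 0 (each basis 2-blade squares to minus the product of its generators' squares); cross terms between blades sharing an index anticommute and cancel; the commuting (index-disjoint) pairs give grade-4 terms 2*c*c'*(blade product), which cancel blade by blade — e1234: 36000/14160169 - 36000/14160169 = 0; e1235: 3510/14160169 + 288000/14160169 - 291510/14160169 = 0; e1245: -288000/14160169 + 288000/14160169 = 0; e1345: -1440000/14160169 - 17550/14160169 + 1457550/14160169 = 0; e2345: 288000/14160169 - 288000/14160169 = 0 — confirming B is simple. So B^2 = 0.
Answer: null-rotation, certificate B^2 = 0. Because 0 is invariant under every versor sandwich, the classification follows from its sign alone.


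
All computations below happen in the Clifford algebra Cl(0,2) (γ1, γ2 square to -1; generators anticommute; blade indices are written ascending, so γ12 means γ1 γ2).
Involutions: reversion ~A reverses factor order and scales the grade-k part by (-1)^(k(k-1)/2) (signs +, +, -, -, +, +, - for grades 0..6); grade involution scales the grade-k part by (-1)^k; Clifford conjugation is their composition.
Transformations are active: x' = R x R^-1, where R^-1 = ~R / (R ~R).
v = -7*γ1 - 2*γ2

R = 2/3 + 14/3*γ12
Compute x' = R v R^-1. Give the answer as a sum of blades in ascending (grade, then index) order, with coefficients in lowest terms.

~R = 2/3 - 14/3*γ12, and R ~R = 200/9, so R^-1 = ~R / (200/9).
R v = 14/3*γ1 - 34*γ2
Answer: 182/25*γ1 - 1/25*γ2


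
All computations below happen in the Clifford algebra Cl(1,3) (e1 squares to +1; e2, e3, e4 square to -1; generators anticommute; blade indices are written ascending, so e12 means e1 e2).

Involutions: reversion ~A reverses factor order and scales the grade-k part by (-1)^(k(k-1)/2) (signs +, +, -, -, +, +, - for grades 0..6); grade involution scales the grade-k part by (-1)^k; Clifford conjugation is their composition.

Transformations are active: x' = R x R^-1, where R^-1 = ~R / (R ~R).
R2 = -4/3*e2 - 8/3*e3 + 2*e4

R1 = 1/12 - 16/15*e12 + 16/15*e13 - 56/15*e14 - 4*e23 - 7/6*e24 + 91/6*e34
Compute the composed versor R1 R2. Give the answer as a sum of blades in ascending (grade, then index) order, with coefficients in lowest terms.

Distribute over the terms of R2 (each basis-blade product reordered to ascending indices, repeated generators contracted through their squares):
R1 (-4/3*e2) = -64/45*e1 - 1/9*e2 + 16/3*e3 + 14/9*e4 + 64/45*e123 - 224/45*e124 - 182/9*e234
R1 (-8/3*e3) = 128/45*e1 - 32/3*e2 - 2/9*e3 - 364/9*e4 + 128/45*e123 - 448/45*e134 - 28/9*e234
R1 (2*e4) = 112/15*e1 + 7/3*e2 - 91/3*e3 + 1/6*e4 - 32/15*e124 + 32/15*e134 - 8*e234
Summing the partial products and collecting blades:
Answer: 80/9*e1 - 76/9*e2 - 227/9*e3 - 697/18*e4 + 64/15*e123 - 64/9*e124 - 352/45*e134 - 94/3*e234
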